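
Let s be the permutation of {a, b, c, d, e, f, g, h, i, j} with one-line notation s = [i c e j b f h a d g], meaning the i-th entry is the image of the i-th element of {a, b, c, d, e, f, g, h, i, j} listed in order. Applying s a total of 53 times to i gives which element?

Tracing i → d → … returns to i after 6 steps, so i lies in a 6-cycle (a, i, d, j, g, h).
On a 6-cycle, s^6 is the identity, so s^53 = s^5 there (53 ≡ 5 mod 6).
Stepping 5 places around the cycle: i → d → j → g → h → a.

a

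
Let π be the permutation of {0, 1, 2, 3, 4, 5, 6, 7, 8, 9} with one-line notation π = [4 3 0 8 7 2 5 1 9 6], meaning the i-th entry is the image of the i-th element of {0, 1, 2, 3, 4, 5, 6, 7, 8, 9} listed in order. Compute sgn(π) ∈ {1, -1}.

-1

In disjoint-cycle form the cycle lengths are 10.
A cycle is odd iff its length is even; π has 1 even-length cycle, so sgn(π) = (−1)^1 and π is odd.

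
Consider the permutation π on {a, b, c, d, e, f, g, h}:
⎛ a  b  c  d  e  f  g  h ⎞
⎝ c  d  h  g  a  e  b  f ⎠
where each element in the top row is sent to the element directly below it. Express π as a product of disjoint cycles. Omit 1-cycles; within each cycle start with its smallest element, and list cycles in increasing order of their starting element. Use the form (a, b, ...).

(a, c, h, f, e)(b, d, g)

From a: a → c → h → f → e → a, closing the cycle (a, c, h, f, e).
Continuing from each remaining unvisited element yields (a, c, h, f, e)(b, d, g).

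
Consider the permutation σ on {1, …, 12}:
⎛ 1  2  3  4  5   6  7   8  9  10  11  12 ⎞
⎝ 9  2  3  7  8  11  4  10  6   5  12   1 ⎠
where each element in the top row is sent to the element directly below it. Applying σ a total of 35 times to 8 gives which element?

5

Tracing 8 → 10 → … returns to 8 after 3 steps, so 8 lies in a 3-cycle (5, 8, 10).
Since the cycle has length 3, σ^35 acts on it the same as σ^2 (35 mod 3 = 2).
Stepping 2 places around the cycle: 8 → 10 → 5.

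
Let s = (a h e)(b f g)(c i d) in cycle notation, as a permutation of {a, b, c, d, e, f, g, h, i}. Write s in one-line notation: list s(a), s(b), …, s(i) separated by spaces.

Reading each image from the cycles: a↦h, b↦f, c↦i, d↦c, e↦a, f↦g, g↦b, h↦e, i↦d.
So the one-line form is h f i c a g b e d.

h f i c a g b e d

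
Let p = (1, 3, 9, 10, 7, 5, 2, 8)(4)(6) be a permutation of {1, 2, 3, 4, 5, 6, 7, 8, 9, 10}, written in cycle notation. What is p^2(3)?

10

3 lies in the 8-cycle (1, 3, 9, 10, 7, 5, 2, 8).
Advancing 2 steps from 3: 3 → 9 → 10.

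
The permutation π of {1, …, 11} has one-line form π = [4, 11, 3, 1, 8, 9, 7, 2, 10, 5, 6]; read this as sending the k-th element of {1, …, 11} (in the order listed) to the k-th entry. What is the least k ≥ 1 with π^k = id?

Writing π as disjoint cycles, the cycle lengths are 7, 2, 1, 1.
Since disjoint cycles commute, ord(π) = lcm(7, 2) = 14.

14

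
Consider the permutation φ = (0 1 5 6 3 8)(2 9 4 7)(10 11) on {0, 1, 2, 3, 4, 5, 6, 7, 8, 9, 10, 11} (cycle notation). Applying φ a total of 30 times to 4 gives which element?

4 lies in the 4-cycle (2 9 4 7).
On a 4-cycle, φ^4 is the identity, so φ^30 = φ^2 there (30 ≡ 2 mod 4).
Advancing 2 steps from 4: 4 → 7 → 2.

2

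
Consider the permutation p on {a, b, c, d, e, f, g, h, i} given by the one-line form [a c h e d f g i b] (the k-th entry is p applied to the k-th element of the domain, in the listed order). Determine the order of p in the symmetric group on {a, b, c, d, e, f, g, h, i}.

The disjoint-cycle form of p has cycle lengths 4, 2, 1, 1, 1.
The order of p is the least common multiple of its cycle lengths: lcm(4, 2) = 4.

4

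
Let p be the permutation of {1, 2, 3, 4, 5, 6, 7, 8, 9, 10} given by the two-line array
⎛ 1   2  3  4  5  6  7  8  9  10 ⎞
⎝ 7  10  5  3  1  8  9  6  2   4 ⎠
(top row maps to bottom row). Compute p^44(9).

Tracing 9 → 2 → … returns to 9 after 8 steps, so 9 lies in an 8-cycle (1, 7, 9, 2, 10, 4, 3, 5).
On an 8-cycle, p^8 is the identity, so p^44 = p^4 there (44 ≡ 4 mod 8).
Advancing 4 steps from 9: 9 → 2 → 10 → 4 → 3.

3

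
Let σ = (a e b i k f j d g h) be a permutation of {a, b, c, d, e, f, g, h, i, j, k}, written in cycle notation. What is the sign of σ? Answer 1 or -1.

-1

The cycle lengths are 10, 1.
A cycle is odd iff its length is even; σ has 1 even-length cycle, so sgn(σ) = (−1)^1 and σ is odd.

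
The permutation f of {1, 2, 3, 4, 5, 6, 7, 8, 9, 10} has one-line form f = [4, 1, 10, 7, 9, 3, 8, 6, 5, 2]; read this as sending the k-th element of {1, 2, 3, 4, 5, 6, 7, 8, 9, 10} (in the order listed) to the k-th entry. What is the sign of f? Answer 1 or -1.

1

In disjoint-cycle form the cycle lengths are 8, 2.
A cycle is odd iff its length is even; f has 2 even-length cycles, so sgn(f) = (−1)^2 and f is even.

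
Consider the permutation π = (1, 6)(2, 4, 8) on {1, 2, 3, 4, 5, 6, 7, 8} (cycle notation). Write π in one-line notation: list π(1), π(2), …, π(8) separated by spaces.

6 4 3 8 5 1 7 2

Image by image: 1→6, 2→4, 3→3, 4→8, 5→5, 6→1, 7→7, 8→2.
So the one-line form is 6 4 3 8 5 1 7 2.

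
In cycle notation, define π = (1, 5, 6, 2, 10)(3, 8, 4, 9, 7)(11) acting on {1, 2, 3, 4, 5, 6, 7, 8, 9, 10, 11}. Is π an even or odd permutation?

even

The cycle lengths are 5, 5, 1.
A cycle is odd iff its length is even; π has 0 even-length cycles, so sgn(π) = (−1)^0 and π is even.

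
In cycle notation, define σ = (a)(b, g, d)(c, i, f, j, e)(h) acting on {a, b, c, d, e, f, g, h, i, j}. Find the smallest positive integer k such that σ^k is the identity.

15

The cycle type of σ is (5, 3, 1, 1).
Since disjoint cycles commute, ord(σ) = lcm(5, 3) = 15.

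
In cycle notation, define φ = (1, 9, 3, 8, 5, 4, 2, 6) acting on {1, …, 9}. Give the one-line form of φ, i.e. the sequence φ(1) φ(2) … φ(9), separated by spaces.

Image by image: 1→9, 2→6, 3→8, 4→2, 5→4, 6→1, 7→7, 8→5, 9→3.
Listing these in domain order gives 9 6 8 2 4 1 7 5 3.

9 6 8 2 4 1 7 5 3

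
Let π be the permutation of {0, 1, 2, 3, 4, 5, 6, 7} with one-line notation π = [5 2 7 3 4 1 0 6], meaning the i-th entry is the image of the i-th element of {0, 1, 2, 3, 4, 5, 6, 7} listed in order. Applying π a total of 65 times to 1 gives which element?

5

Tracing 1 → 2 → … returns to 1 after 6 steps, so 1 lies in a 6-cycle (0 5 1 2 7 6).
On a 6-cycle, π^6 is the identity, so π^65 = π^5 there (65 ≡ 5 mod 6).
Stepping 5 places around the cycle: 1 → 2 → 7 → 6 → 0 → 5.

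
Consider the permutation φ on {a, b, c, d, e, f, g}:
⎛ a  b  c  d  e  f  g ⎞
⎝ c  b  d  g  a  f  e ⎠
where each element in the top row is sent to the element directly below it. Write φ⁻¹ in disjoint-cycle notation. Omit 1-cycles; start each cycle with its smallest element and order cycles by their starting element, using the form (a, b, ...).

The cycle decomposition of φ is (a, c, d, g, e).
Reversing each cycle (and rotating so the smallest element leads) gives φ⁻¹ = (a, e, g, d, c).

(a, e, g, d, c)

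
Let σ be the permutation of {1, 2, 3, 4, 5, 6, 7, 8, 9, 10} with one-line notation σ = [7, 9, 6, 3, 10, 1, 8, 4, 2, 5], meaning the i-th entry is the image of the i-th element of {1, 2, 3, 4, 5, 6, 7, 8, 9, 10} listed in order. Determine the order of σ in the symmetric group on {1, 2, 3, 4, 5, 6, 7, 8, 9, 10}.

6

The disjoint-cycle form of σ has cycle lengths 6, 2, 2.
Since disjoint cycles commute, ord(σ) = lcm(6, 2, 2) = 6.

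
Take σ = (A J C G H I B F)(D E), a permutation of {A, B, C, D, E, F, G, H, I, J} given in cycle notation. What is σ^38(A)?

B

A lies in the 8-cycle (A J C G H I B F).
On an 8-cycle, σ^8 is the identity, so σ^38 = σ^6 there (38 ≡ 6 mod 8).
Advancing 6 steps from A: A → J → C → G → H → I → B.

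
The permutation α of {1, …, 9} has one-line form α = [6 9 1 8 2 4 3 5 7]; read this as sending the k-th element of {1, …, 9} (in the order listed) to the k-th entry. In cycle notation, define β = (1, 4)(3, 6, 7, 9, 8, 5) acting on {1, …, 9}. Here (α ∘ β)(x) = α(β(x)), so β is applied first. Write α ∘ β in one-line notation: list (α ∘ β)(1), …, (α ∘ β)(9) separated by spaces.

8 9 4 6 1 3 7 2 5

(α ∘ β)(x) = α(β(x)). Computing each image: α(β(1)) = α(4) = 8, α(β(2)) = α(2) = 9, α(β(3)) = α(6) = 4, α(β(4)) = α(1) = 6, α(β(5)) = α(3) = 1, α(β(6)) = α(7) = 3, α(β(7)) = α(9) = 7, α(β(8)) = α(5) = 2, α(β(9)) = α(8) = 5.
Hence α ∘ β = [8 9 4 6 1 3 7 2 5].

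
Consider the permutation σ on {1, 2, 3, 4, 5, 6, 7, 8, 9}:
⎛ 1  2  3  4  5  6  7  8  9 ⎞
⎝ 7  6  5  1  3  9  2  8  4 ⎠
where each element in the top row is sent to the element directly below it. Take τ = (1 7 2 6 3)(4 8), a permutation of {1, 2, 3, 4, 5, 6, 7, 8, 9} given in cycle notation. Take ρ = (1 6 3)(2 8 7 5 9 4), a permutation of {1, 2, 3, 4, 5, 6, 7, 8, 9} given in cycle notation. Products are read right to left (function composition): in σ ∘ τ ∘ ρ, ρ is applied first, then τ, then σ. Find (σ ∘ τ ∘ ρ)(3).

Apply the permutations in order: ρ(3) = 1, then τ(1) = 7, then σ(7) = 2. So (σ ∘ τ ∘ ρ)(3) = 2.

2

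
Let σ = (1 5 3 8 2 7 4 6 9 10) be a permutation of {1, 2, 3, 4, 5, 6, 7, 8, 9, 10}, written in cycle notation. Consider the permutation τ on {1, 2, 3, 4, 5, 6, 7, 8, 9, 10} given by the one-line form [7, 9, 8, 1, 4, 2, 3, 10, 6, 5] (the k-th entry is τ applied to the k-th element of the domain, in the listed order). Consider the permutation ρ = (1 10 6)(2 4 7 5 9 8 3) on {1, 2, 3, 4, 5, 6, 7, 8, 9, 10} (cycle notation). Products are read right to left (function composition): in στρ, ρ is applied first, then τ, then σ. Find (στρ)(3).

(στρ)(3) = σ(τ(ρ(3))). ρ(3) = 2, then τ(2) = 9, then σ(9) = 10, so the result is 10.

10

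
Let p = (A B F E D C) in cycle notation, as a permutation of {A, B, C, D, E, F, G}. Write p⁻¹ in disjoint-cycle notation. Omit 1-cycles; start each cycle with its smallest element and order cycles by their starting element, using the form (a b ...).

If p sends a → b within a cycle, p⁻¹ sends b → a; equivalently, reverse each cycle.
After reversing and putting each cycle's least element first, p⁻¹ = (A C D E F B).

(A C D E F B)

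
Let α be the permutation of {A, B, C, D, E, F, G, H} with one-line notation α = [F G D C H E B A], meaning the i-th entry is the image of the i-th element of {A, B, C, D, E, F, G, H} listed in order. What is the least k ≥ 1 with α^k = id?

4

Decomposing into disjoint cycles gives cycle lengths 4, 2, 2.
The order of α is the least common multiple of its cycle lengths: lcm(4, 2, 2) = 4.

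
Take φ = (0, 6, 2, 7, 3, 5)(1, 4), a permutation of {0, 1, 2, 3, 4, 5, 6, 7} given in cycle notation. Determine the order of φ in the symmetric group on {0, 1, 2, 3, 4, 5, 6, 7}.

The cycle type of φ is (6, 2).
The order of φ is the least common multiple of its cycle lengths: lcm(6, 2) = 6.

6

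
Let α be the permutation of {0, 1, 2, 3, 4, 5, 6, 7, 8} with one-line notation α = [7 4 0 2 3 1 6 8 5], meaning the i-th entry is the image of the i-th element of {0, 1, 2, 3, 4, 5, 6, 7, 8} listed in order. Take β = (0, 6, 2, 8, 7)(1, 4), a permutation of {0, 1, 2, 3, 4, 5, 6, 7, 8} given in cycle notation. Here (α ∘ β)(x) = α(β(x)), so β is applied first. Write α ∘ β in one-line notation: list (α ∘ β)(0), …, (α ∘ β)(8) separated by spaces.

For each element, apply β then α: 0 → 6 → 6; 1 → 4 → 3; 2 → 8 → 5; 3 → 3 → 2; 4 → 1 → 4; 5 → 5 → 1; 6 → 2 → 0; 7 → 0 → 7; 8 → 7 → 8.
So α ∘ β in one-line form is 6 3 5 2 4 1 0 7 8.

6 3 5 2 4 1 0 7 8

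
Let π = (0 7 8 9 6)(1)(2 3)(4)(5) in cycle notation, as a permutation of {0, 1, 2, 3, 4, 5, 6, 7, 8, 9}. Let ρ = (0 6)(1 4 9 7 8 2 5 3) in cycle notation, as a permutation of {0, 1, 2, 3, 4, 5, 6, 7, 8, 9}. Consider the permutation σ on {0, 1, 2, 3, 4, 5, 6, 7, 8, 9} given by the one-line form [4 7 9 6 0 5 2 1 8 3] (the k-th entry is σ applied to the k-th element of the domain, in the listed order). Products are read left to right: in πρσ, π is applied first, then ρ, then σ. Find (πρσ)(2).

Apply the permutations in order: π(2) = 3, then ρ(3) = 1, then σ(1) = 7. So (πρσ)(2) = 7.

7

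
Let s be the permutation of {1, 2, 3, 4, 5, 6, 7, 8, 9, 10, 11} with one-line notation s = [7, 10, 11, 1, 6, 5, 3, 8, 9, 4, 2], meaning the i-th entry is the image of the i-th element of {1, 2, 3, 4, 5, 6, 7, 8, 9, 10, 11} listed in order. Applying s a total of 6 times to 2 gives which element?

11

Tracing 2 → 10 → … returns to 2 after 7 steps, so 2 lies in a 7-cycle (1, 7, 3, 11, 2, 10, 4).
Advancing 6 steps from 2: 2 → 10 → 4 → 1 → 7 → 3 → 11.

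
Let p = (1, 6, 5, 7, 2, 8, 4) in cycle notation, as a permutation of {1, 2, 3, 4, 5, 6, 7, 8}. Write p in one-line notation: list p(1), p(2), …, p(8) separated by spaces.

6 8 3 1 7 5 2 4

Image by image: 1→6, 2→8, 3→3, 4→1, 5→7, 6→5, 7→2, 8→4.
So the one-line form is 6 8 3 1 7 5 2 4.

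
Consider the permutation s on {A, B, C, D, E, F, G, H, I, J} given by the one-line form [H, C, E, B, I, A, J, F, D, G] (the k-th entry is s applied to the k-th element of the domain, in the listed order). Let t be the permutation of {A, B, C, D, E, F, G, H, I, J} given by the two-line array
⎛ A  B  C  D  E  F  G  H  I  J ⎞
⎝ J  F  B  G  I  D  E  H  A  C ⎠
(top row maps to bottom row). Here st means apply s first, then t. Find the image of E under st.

A

(st)(E) = t(s(E)). s(E) = I, then t(I) = A. So (st)(E) = A.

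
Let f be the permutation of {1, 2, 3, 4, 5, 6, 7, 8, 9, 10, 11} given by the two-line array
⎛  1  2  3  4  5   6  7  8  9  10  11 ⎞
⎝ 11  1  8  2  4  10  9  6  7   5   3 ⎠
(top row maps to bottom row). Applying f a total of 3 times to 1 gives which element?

8

Tracing 1 → 11 → … returns to 1 after 9 steps, so 1 lies in a 9-cycle (1, 11, 3, 8, 6, 10, 5, 4, 2).
Stepping 3 places around the cycle: 1 → 11 → 3 → 8.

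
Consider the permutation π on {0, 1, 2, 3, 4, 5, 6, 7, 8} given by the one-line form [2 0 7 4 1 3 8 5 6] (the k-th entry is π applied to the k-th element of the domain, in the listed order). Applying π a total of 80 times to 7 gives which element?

4

Tracing 7 → 5 → … returns to 7 after 7 steps, so 7 lies in a 7-cycle (0 2 7 5 3 4 1).
On a 7-cycle, π^7 is the identity, so π^80 = π^3 there (80 ≡ 3 mod 7).
Advancing 3 steps from 7: 7 → 5 → 3 → 4.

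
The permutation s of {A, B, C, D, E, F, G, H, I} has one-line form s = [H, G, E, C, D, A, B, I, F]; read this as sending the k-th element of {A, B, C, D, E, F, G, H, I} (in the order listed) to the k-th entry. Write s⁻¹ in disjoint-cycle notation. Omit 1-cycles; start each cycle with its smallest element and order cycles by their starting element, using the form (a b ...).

(A F I H)(B G)(C D E)

The cycle decomposition of s is (A H I F)(B G)(C E D).
The inverse reverses every cycle; in canonical form, s⁻¹ = (A F I H)(B G)(C D E).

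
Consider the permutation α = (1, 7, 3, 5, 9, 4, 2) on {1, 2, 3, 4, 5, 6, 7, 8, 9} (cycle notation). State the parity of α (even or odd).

The cycle lengths are 7, 1, 1.
A cycle of length ℓ contributes ℓ−1 transpositions, so α is a product of 6 transpositions — even.

even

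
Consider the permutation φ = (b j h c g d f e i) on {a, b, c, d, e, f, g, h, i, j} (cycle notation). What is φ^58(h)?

h lies in the 9-cycle (b j h c g d f e i).
On a 9-cycle, φ^9 is the identity, so φ^58 = φ^4 there (58 ≡ 4 mod 9).
Stepping 4 places around the cycle: h → c → g → d → f.

f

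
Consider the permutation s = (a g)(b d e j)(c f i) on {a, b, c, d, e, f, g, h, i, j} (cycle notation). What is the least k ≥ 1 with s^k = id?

12

The disjoint cycles have lengths 4, 3, 2, 1.
The order of s is the least common multiple of its cycle lengths: lcm(4, 3, 2) = 12.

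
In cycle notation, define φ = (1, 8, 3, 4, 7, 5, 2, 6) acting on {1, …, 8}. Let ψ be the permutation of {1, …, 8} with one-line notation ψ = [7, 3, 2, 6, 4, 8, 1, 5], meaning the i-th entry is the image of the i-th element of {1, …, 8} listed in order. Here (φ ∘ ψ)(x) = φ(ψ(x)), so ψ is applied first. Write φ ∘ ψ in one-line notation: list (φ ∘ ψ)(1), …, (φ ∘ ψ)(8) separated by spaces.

For each element, apply ψ then φ: 1 → 7 → 5; 2 → 3 → 4; 3 → 2 → 6; 4 → 6 → 1; 5 → 4 → 7; 6 → 8 → 3; 7 → 1 → 8; 8 → 5 → 2.
Collecting the images, φ ∘ ψ = [5 4 6 1 7 3 8 2].

5 4 6 1 7 3 8 2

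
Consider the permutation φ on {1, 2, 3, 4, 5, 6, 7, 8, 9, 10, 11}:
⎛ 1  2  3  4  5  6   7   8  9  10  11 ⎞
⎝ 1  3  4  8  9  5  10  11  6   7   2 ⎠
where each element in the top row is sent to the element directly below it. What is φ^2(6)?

Tracing 6 → 5 → … returns to 6 after 3 steps, so 6 lies in a 3-cycle (5, 9, 6).
Stepping 2 places around the cycle: 6 → 5 → 9.

9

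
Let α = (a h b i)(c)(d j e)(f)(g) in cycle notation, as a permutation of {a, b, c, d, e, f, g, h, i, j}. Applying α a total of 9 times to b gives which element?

b lies in the 4-cycle (a h b i).
On a 4-cycle, α^4 is the identity, so α^9 = α^1 there (9 ≡ 1 mod 4).
Advancing 1 step from b: b → i.

i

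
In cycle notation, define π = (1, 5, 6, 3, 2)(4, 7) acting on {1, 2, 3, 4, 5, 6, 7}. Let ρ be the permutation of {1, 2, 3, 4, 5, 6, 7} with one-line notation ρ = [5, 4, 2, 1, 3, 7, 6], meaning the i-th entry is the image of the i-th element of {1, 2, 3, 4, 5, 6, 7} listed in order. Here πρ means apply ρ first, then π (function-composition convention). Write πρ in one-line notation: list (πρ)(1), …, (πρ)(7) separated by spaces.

6 7 1 5 2 4 3

(πρ)(x) = π(ρ(x)). Computing each image: π(ρ(1)) = π(5) = 6, π(ρ(2)) = π(4) = 7, π(ρ(3)) = π(2) = 1, π(ρ(4)) = π(1) = 5, π(ρ(5)) = π(3) = 2, π(ρ(6)) = π(7) = 4, π(ρ(7)) = π(6) = 3.
Hence πρ = [6 7 1 5 2 4 3].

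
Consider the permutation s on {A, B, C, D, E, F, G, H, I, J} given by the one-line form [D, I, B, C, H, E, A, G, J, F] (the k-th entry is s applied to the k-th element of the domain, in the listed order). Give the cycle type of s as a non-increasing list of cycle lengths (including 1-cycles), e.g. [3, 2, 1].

The disjoint cycles are (A, D, C, B, I, J, F, E, H, G), with lengths 10 in non-increasing order.

[10]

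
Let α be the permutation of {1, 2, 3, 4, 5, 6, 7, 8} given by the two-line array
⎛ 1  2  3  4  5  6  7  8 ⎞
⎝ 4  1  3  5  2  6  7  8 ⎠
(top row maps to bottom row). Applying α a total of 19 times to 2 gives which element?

Tracing 2 → 1 → … returns to 2 after 4 steps, so 2 lies in a 4-cycle (1 4 5 2).
Powers repeat with period 4 on this cycle, and 19 mod 4 = 3, so α^19(2) = α^3(2).
Advancing 3 steps from 2: 2 → 1 → 4 → 5.

5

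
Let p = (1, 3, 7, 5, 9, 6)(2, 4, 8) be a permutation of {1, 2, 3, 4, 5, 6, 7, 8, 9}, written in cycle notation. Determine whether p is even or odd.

odd

The cycle lengths are 6, 3.
A cycle is odd iff its length is even; p has 1 even-length cycle, so sgn(p) = (−1)^1 and p is odd.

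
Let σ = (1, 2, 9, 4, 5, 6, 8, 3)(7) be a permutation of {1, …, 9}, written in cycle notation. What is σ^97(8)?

3

8 lies in the 8-cycle (1, 2, 9, 4, 5, 6, 8, 3).
Powers repeat with period 8 on this cycle, and 97 mod 8 = 1, so σ^97(8) = σ^1(8).
Stepping 1 place around the cycle: 8 → 3.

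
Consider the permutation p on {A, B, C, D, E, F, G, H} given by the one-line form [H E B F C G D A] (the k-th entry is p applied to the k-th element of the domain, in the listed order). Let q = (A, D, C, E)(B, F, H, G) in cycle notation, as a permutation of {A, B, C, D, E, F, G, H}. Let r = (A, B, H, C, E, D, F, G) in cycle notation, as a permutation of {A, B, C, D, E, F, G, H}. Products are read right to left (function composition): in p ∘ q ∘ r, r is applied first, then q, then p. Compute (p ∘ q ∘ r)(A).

G

(p ∘ q ∘ r)(A) = p(q(r(A))). r(A) = B, then q(B) = F, then p(F) = G, so the result is G.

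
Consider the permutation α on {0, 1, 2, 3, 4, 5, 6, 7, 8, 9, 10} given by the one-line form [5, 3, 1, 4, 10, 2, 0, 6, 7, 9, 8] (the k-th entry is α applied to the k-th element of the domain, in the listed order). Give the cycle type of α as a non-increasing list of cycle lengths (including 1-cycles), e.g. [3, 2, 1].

[10, 1]

The disjoint cycles are (0 5 2 1 3 4 10 8 7 6)(9), with lengths 10, 1 in non-increasing order.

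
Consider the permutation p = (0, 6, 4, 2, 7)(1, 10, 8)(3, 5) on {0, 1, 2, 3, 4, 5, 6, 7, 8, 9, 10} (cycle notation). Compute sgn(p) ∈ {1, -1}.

-1

The cycle lengths are 5, 3, 2, 1.
A cycle of length ℓ contributes ℓ−1 transpositions, so p is a product of 4 + 2 + 1 = 7 transpositions — odd.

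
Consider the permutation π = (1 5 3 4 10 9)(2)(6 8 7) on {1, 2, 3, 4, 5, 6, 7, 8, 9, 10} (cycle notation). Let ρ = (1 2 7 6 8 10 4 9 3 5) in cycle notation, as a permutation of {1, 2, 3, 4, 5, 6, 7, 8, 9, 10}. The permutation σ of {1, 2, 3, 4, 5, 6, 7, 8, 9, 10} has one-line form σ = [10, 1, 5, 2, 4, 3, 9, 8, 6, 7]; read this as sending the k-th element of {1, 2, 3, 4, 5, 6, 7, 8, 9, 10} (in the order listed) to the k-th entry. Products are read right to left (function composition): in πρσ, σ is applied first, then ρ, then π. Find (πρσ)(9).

7

Apply the permutations in order: σ(9) = 6, then ρ(6) = 8, then π(8) = 7. So (πρσ)(9) = 7.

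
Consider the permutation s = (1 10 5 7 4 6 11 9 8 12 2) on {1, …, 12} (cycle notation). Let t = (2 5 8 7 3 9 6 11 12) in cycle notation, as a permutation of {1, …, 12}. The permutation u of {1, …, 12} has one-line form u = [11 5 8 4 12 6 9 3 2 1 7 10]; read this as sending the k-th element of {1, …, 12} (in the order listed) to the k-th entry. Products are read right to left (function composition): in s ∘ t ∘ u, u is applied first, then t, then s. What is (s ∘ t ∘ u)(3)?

4

Chase 3: u(3) = 8; t(8) = 7; s(7) = 4. Hence (s ∘ t ∘ u)(3) = 4.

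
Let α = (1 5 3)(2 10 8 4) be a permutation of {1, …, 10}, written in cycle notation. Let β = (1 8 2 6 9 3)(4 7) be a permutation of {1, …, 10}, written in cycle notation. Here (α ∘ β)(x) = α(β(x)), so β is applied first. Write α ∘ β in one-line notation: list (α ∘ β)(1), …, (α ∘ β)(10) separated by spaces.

(α ∘ β)(x) = α(β(x)). Computing each image: α(β(1)) = α(8) = 4, α(β(2)) = α(6) = 6, α(β(3)) = α(1) = 5, α(β(4)) = α(7) = 7, α(β(5)) = α(5) = 3, α(β(6)) = α(9) = 9, α(β(7)) = α(4) = 2, α(β(8)) = α(2) = 10, α(β(9)) = α(3) = 1, α(β(10)) = α(10) = 8.
Hence α ∘ β = [4 6 5 7 3 9 2 10 1 8].

4 6 5 7 3 9 2 10 1 8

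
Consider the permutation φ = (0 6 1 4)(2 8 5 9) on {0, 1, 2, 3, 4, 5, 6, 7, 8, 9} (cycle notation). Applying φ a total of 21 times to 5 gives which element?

9

5 lies in the 4-cycle (2 8 5 9).
Powers repeat with period 4 on this cycle, and 21 mod 4 = 1, so φ^21(5) = φ^1(5).
Stepping 1 place around the cycle: 5 → 9.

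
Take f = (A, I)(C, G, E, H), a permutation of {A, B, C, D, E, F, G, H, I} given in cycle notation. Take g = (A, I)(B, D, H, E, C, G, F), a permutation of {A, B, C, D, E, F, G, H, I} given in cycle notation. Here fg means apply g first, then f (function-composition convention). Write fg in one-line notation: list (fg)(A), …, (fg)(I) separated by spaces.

A D E C G B F H I

(fg)(x) = f(g(x)). Computing each image: f(g(A)) = f(I) = A, f(g(B)) = f(D) = D, f(g(C)) = f(G) = E, f(g(D)) = f(H) = C, f(g(E)) = f(C) = G, f(g(F)) = f(B) = B, f(g(G)) = f(F) = F, f(g(H)) = f(E) = H, f(g(I)) = f(A) = I.
Hence fg = [A D E C G B F H I].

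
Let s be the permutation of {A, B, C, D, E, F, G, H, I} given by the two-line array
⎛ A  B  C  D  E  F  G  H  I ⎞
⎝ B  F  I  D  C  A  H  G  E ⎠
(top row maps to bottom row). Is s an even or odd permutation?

odd

In disjoint-cycle form the cycle lengths are 3, 3, 2, 1.
A cycle is odd iff its length is even; s has 1 even-length cycle, so sgn(s) = (−1)^1 and s is odd.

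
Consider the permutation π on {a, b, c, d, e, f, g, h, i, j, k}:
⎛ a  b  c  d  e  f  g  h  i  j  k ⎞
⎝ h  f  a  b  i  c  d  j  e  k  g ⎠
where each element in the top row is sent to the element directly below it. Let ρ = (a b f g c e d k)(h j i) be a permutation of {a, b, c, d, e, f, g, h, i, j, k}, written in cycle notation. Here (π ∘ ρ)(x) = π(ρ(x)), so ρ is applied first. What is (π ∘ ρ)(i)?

j

First apply ρ: ρ(i) = h, then π(h) = j. Thus (π ∘ ρ)(i) = j.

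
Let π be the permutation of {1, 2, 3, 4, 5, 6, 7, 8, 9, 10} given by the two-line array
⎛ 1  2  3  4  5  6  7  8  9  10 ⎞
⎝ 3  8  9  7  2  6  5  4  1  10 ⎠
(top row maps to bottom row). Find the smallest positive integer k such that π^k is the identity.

The disjoint-cycle form of π has cycle lengths 5, 3, 1, 1.
The order of π is the least common multiple of its cycle lengths: lcm(5, 3) = 15.

15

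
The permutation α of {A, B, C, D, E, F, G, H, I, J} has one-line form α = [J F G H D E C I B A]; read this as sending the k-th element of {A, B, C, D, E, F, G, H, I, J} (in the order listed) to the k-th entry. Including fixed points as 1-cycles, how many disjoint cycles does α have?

The cycle decomposition is (A, J)(B, F, E, D, H, I)(C, G), which has 3 cycles (counting 1-cycles).

3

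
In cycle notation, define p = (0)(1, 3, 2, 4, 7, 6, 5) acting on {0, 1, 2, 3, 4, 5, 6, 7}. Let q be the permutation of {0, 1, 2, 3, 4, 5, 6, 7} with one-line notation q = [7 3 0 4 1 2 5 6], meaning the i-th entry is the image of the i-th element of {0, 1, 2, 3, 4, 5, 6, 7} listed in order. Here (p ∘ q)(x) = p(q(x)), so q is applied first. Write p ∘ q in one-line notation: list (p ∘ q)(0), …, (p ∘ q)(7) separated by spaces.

(p ∘ q)(x) = p(q(x)). Computing each image: p(q(0)) = p(7) = 6, p(q(1)) = p(3) = 2, p(q(2)) = p(0) = 0, p(q(3)) = p(4) = 7, p(q(4)) = p(1) = 3, p(q(5)) = p(2) = 4, p(q(6)) = p(5) = 1, p(q(7)) = p(6) = 5.
Hence p ∘ q = [6 2 0 7 3 4 1 5].

6 2 0 7 3 4 1 5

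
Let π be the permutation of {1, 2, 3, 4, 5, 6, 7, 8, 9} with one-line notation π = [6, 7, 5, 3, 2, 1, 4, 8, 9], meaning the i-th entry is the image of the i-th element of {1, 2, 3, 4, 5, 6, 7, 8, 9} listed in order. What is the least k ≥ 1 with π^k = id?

Decomposing into disjoint cycles gives cycle lengths 5, 2, 1, 1.
The order is lcm(5, 2) = 10.

10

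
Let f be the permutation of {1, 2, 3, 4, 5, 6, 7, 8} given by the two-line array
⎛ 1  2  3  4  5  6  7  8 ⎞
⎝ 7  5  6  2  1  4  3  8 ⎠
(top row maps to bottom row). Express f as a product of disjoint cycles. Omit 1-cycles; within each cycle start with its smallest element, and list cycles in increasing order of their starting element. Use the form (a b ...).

(1 7 3 6 4 2 5)

Iterating f from 1 gives 1 → 7 → 3 → 6 → 4 → 2 → 5 → 1; that is the 7-cycle (1 7 3 6 4 2 5).
Continuing from each remaining unvisited element yields (1 7 3 6 4 2 5).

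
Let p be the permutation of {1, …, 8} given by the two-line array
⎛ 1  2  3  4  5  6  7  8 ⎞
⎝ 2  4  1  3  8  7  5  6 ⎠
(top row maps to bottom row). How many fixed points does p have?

No element satisfies p(x) = x, so there are 0 fixed points.

0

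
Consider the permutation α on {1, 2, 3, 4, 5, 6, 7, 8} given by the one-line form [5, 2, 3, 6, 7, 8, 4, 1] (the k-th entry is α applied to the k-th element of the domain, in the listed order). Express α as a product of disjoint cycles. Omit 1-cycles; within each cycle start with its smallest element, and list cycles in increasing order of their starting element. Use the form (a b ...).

(1 5 7 4 6 8)

Iterating α from 1 gives 1 → 5 → 7 → 4 → 6 → 8 → 1; that is the 6-cycle (1 5 7 4 6 8).
Repeating from the next unused element and collecting all non-trivial cycles gives (1 5 7 4 6 8).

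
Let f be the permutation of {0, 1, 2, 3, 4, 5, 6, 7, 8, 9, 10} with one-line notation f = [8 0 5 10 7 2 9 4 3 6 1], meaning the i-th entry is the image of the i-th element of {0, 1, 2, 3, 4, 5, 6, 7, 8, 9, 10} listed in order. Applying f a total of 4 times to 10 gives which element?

Tracing 10 → 1 → … returns to 10 after 5 steps, so 10 lies in a 5-cycle (0, 8, 3, 10, 1).
Advancing 4 steps from 10: 10 → 1 → 0 → 8 → 3.

3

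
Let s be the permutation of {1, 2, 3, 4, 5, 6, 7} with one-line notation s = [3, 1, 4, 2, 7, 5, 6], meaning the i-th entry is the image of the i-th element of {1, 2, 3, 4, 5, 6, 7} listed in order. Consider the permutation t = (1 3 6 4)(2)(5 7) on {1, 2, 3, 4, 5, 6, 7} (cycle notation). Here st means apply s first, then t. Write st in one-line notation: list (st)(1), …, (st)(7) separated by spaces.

(st)(x) = t(s(x)). Computing each image: t(s(1)) = t(3) = 6, t(s(2)) = t(1) = 3, t(s(3)) = t(4) = 1, t(s(4)) = t(2) = 2, t(s(5)) = t(7) = 5, t(s(6)) = t(5) = 7, t(s(7)) = t(6) = 4.
Hence st = [6 3 1 2 5 7 4].

6 3 1 2 5 7 4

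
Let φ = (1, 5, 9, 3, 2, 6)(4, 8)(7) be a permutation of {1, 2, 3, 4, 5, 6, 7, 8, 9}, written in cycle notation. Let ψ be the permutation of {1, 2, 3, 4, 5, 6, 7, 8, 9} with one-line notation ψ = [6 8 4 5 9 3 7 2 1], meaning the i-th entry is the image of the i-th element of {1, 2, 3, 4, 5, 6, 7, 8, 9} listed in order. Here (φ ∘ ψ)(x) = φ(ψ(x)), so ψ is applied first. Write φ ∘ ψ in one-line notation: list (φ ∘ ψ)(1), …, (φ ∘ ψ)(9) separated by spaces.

1 4 8 9 3 2 7 6 5

For each element, apply ψ then φ: 1 → 6 → 1; 2 → 8 → 4; 3 → 4 → 8; 4 → 5 → 9; 5 → 9 → 3; 6 → 3 → 2; 7 → 7 → 7; 8 → 2 → 6; 9 → 1 → 5.
So φ ∘ ψ in one-line form is 1 4 8 9 3 2 7 6 5.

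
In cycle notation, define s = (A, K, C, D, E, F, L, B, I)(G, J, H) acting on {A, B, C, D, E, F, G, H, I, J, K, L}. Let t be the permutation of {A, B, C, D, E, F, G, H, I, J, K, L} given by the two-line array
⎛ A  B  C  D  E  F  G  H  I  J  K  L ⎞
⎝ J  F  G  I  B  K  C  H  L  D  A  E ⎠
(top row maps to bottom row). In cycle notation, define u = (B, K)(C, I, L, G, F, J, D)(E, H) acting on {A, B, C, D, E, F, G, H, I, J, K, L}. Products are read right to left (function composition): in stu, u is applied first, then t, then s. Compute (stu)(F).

(stu)(F) = s(t(u(F))). u(F) = J, then t(J) = D, then s(D) = E, so the result is E.

E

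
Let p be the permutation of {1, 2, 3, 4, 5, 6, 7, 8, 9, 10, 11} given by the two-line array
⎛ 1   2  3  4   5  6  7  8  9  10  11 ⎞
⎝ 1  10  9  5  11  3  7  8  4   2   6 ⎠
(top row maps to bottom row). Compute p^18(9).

9

Tracing 9 → 4 → … returns to 9 after 6 steps, so 9 lies in a 6-cycle (3 9 4 5 11 6).
Since the cycle has length 6, p^18 acts on it the same as p^0 (18 mod 6 = 0).
So p^18(9) = 9.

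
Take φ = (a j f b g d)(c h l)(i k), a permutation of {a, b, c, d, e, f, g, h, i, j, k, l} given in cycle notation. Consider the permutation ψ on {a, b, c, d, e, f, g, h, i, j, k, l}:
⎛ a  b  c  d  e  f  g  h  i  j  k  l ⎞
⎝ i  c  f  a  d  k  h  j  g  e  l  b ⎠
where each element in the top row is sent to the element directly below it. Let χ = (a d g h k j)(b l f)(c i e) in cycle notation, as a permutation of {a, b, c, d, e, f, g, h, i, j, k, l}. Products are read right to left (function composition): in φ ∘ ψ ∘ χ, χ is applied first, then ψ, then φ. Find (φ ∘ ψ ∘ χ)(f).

h

(φ ∘ ψ ∘ χ)(f) = φ(ψ(χ(f))). χ(f) = b, then ψ(b) = c, then φ(c) = h, so the result is h.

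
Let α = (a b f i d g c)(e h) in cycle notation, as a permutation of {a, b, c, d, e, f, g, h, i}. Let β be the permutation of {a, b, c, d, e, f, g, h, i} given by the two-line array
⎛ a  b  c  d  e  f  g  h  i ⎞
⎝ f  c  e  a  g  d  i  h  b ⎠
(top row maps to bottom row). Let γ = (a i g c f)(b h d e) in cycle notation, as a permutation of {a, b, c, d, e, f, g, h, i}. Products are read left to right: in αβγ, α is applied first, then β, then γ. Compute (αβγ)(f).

Chase f: α(f) = i; β(i) = b; γ(b) = h. Hence (αβγ)(f) = h.

h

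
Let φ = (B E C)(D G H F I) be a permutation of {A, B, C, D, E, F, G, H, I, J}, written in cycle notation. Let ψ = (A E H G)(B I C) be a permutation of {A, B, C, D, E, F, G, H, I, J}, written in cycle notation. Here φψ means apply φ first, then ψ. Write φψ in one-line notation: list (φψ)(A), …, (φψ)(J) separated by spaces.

(φψ)(x) = ψ(φ(x)). Computing each image: ψ(φ(A)) = ψ(A) = E, ψ(φ(B)) = ψ(E) = H, ψ(φ(C)) = ψ(B) = I, ψ(φ(D)) = ψ(G) = A, ψ(φ(E)) = ψ(C) = B, ψ(φ(F)) = ψ(I) = C, ψ(φ(G)) = ψ(H) = G, ψ(φ(H)) = ψ(F) = F, ψ(φ(I)) = ψ(D) = D, ψ(φ(J)) = ψ(J) = J.
Hence φψ = [E H I A B C G F D J].

E H I A B C G F D J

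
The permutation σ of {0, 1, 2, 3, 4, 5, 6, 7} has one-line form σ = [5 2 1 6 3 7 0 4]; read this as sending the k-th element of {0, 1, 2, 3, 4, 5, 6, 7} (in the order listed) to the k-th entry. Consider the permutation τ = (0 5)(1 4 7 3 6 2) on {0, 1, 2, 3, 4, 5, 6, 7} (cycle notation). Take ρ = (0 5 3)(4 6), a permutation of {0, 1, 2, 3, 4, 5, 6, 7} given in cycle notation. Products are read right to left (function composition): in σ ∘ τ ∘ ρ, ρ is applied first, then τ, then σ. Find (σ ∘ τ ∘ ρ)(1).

3

Apply the permutations in order: ρ(1) = 1, then τ(1) = 4, then σ(4) = 3. So (σ ∘ τ ∘ ρ)(1) = 3.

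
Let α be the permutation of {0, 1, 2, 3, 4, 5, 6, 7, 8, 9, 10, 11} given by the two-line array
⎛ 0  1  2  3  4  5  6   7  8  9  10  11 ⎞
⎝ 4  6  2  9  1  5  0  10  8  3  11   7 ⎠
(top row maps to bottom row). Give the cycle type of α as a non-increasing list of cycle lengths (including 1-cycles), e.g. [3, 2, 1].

[4, 3, 2, 1, 1, 1]

The disjoint cycles are (0 4 1 6)(2)(3 9)(5)(7 10 11)(8), with lengths 4, 3, 2, 1, 1, 1 in non-increasing order.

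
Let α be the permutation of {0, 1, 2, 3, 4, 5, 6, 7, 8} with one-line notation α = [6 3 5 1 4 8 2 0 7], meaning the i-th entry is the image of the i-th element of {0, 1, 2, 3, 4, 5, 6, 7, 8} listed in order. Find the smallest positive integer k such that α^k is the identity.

The disjoint-cycle form of α has cycle lengths 6, 2, 1.
The order is lcm(6, 2) = 6.

6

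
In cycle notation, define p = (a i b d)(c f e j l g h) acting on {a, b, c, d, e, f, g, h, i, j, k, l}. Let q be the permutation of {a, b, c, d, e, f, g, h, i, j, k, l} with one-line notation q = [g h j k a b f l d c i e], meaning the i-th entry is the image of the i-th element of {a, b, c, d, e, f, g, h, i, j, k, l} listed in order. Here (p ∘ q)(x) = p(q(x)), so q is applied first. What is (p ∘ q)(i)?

q(i) = d, then p(d) = a; composing gives (p ∘ q)(i) = a.

a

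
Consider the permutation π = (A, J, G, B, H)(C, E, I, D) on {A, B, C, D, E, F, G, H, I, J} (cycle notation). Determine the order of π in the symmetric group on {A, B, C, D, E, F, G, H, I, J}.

20

The disjoint cycles have lengths 5, 4, 1.
The order is lcm(5, 4) = 20.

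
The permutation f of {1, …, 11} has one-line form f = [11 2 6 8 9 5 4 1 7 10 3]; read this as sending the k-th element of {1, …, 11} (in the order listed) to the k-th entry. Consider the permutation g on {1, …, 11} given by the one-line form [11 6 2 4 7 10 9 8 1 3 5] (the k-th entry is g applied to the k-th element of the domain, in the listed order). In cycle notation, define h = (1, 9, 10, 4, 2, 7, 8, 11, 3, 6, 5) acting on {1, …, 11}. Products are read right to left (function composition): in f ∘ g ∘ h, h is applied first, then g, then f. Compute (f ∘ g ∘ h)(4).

5

Apply the permutations in order: h(4) = 2, then g(2) = 6, then f(6) = 5. So (f ∘ g ∘ h)(4) = 5.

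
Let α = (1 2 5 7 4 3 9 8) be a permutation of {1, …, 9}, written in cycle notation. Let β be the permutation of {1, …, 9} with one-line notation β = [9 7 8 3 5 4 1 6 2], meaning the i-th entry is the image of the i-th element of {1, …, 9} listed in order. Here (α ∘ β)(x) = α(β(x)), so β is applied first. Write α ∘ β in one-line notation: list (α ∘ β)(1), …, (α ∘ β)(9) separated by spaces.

8 4 1 9 7 3 2 6 5

(α ∘ β)(x) = α(β(x)). Computing each image: α(β(1)) = α(9) = 8, α(β(2)) = α(7) = 4, α(β(3)) = α(8) = 1, α(β(4)) = α(3) = 9, α(β(5)) = α(5) = 7, α(β(6)) = α(4) = 3, α(β(7)) = α(1) = 2, α(β(8)) = α(6) = 6, α(β(9)) = α(2) = 5.
Hence α ∘ β = [8 4 1 9 7 3 2 6 5].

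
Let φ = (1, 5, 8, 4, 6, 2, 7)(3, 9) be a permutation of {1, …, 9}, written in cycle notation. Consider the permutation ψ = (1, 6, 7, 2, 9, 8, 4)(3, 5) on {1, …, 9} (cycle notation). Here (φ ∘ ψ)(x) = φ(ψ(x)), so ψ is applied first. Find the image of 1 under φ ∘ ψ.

ψ(1) = 6, then φ(6) = 2; composing gives (φ ∘ ψ)(1) = 2.

2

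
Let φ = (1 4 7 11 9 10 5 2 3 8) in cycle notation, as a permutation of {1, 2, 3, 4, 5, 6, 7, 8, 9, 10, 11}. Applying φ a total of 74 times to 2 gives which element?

4

2 lies in the 10-cycle (1 4 7 11 9 10 5 2 3 8).
On a 10-cycle, φ^10 is the identity, so φ^74 = φ^4 there (74 ≡ 4 mod 10).
Stepping 4 places around the cycle: 2 → 3 → 8 → 1 → 4.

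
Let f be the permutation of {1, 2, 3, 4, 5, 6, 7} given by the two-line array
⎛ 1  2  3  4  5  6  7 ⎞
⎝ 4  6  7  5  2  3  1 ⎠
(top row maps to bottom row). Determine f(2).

6

The entry below 2 in the array is 6, so f(2) = 6.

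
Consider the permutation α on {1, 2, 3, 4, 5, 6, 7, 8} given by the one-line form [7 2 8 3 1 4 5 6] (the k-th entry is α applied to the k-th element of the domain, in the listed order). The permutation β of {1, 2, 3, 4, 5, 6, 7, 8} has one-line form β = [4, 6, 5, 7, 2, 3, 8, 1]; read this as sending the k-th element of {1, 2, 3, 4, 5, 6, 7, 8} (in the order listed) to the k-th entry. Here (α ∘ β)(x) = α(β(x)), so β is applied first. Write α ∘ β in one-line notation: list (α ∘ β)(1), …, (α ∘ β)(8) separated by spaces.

3 4 1 5 2 8 6 7

Chase each element through β then α: 1 → 4 → 3; 2 → 6 → 4; 3 → 5 → 1; 4 → 7 → 5; 5 → 2 → 2; 6 → 3 → 8; 7 → 8 → 6; 8 → 1 → 7.
Collecting the images, α ∘ β = [3 4 1 5 2 8 6 7].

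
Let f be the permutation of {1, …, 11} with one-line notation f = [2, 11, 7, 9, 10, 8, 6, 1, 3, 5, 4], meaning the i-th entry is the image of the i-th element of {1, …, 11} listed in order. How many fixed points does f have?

0

No element satisfies f(x) = x, so there are 0 fixed points.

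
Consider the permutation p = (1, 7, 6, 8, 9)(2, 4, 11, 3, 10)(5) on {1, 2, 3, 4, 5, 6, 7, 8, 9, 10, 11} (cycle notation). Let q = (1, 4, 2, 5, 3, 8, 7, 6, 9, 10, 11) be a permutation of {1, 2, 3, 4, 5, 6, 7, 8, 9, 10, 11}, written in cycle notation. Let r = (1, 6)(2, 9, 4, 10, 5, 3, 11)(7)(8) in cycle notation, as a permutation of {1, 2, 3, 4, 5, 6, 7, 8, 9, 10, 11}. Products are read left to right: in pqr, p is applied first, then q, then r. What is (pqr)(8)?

5

Chase 8: p(8) = 9; q(9) = 10; r(10) = 5. Hence (pqr)(8) = 5.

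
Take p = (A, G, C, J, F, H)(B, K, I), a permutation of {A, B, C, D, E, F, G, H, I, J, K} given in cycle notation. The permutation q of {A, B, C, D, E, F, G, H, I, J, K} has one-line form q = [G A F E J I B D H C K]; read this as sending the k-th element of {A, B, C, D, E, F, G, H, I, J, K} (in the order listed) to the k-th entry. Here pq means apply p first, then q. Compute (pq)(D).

p(D) = D, then q(D) = E; composing gives (pq)(D) = E.

E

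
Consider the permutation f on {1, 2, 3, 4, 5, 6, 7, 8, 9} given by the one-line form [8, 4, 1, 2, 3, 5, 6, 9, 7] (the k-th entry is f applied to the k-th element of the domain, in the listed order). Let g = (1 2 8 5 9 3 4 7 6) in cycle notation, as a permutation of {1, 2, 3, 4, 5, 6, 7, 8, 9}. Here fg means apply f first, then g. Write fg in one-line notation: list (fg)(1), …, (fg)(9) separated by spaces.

5 7 2 8 4 9 1 3 6

(fg)(x) = g(f(x)). Computing each image: g(f(1)) = g(8) = 5, g(f(2)) = g(4) = 7, g(f(3)) = g(1) = 2, g(f(4)) = g(2) = 8, g(f(5)) = g(3) = 4, g(f(6)) = g(5) = 9, g(f(7)) = g(6) = 1, g(f(8)) = g(9) = 3, g(f(9)) = g(7) = 6.
Hence fg = [5 7 2 8 4 9 1 3 6].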